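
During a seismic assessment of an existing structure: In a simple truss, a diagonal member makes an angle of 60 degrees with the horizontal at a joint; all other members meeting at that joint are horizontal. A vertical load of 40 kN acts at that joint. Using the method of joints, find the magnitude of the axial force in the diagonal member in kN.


At the joint, only the diagonal has a vertical component, so vertical equilibrium gives:
F * sin(60) = 40
F = 40 / sin(60)
= 40 / 0.866025
= 46.19 kN

46.19 kN


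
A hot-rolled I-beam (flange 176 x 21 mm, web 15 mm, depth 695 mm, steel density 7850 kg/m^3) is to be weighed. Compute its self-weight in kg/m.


A_flanges = 2 * 176 * 21 = 7392 mm^2
A_web = (695 - 2 * 21) * 15 = 9795 mm^2
A_total = 7392 + 9795 = 17187 mm^2 = 0.017187 m^2
Weight = rho * A = 7850 * 0.017187 = 134.9179 kg/m

134.9179 kg/m


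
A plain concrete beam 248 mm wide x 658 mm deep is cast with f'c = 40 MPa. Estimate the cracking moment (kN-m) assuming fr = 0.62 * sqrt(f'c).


fr = 0.62 * sqrt(40) = 0.62 * 6.3246 = 3.9212 MPa
I = 248 * 658^3 / 12 = 5887733114.67 mm^4
y_t = 329.0 mm
M_cr = fr * I / y_t = 3.9212 * 5887733114.67 / 329.0 N-mm
= 70.1736 kN-m

70.1736 kN-m


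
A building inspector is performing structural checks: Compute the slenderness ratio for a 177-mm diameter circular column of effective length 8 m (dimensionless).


Radius of gyration r = d / 4 = 177 / 4 = 44.25 mm
L_eff = 8000.0 mm
Slenderness ratio = L / r = 8000.0 / 44.25 = 180.79 (dimensionless)

180.79 (dimensionless)


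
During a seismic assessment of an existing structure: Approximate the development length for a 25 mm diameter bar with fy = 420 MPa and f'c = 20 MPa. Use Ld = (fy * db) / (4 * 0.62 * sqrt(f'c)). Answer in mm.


Ld = (fy * db) / (4 * 0.62 * sqrt(f'c))
= (420 * 25) / (4 * 0.62 * sqrt(20))
= 10500 / 11.0909
= 946.72 mm

946.72 mm


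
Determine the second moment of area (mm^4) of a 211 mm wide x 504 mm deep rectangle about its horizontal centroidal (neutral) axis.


I = b * h^3 / 12
= 211 * 504^3 / 12
= 211 * 128024064 / 12
= 2251089792.0 mm^4

2251089792.0 mm^4


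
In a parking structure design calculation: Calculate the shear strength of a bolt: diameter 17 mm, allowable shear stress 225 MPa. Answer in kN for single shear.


A = pi * d^2 / 4 = pi * 17^2 / 4 = 226.9801 mm^2
V = f_v * A / 1000 = 225 * 226.9801 / 1000
= 51.0705 kN

51.0705 kN


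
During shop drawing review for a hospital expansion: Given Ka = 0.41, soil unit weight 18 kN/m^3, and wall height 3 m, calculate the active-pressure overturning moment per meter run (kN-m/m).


Pa = 0.5 * Ka * gamma * H^2
= 0.5 * 0.41 * 18 * 3^2
= 33.21 kN/m
Arm = H / 3 = 3 / 3 = 1.0 m
Mo = Pa * arm = Pa * H / 3 = 33.21 * 3 / 3 = 33.21 kN-m/m

33.21 kN-m/m


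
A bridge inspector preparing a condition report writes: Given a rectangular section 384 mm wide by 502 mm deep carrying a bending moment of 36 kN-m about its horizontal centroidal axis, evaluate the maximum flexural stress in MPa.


I = b * h^3 / 12 = 384 * 502^3 / 12 = 4048192256.0 mm^4
y = h / 2 = 502 / 2 = 251.0 mm
M = 36 kN-m = 36000000.0 N-mm
sigma = M * y / I = 36000000.0 * 251.0 / 4048192256.0
= 2.23 MPa

2.23 MPa


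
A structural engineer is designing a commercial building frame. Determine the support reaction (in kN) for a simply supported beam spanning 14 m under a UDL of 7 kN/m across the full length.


Total load = w * L = 7 * 14 = 98 kN
By symmetry, each reaction R = total / 2 = 98 / 2 = 49.0 kN

49.0 kN


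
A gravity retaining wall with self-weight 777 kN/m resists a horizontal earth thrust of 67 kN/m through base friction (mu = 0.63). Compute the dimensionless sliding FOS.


Resisting force = mu * W = 0.63 * 777 = 489.51 kN/m
FOS = Resisting / Driving = 489.51 / 67
= 7.3061 (dimensionless)

7.3061 (dimensionless)


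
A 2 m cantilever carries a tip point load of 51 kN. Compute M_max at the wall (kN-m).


For a cantilever with a point load at the free end:
M_max = P * L = 51 * 2 = 102 kN-m

102 kN-m


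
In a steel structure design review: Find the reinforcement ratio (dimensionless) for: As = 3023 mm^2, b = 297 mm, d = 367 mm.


rho = As / (b * d)
= 3023 / (297 * 367)
= 3023 / 108999
= 0.027734 (dimensionless)

0.027734 (dimensionless)


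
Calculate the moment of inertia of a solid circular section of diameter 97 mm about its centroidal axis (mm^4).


r = d / 2 = 97 / 2 = 48.5 mm
I = pi * r^4 / 4 = pi * 48.5^4 / 4
= 4345670.92 mm^4

4345670.92 mm^4


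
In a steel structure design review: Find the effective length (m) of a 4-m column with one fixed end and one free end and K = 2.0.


L_eff = K * L
= 2.0 * 4
= 8.0 m

8.0 m


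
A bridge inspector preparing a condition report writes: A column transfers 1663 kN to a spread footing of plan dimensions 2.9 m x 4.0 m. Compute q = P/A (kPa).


A = 2.9 * 4.0 = 11.6 m^2
q = P / A = 1663 / 11.6
= 143.3621 kPa

143.3621 kPa


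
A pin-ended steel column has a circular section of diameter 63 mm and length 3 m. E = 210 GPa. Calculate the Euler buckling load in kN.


I = pi * d^4 / 64 = 773271.66 mm^4
L = 3000.0 mm
P_cr = pi^2 * E * I / L^2
= 9.8696 * 210000.0 * 773271.66 / 3000.0^2
= 178077.33 N = 178.0773 kN

178.0773 kN


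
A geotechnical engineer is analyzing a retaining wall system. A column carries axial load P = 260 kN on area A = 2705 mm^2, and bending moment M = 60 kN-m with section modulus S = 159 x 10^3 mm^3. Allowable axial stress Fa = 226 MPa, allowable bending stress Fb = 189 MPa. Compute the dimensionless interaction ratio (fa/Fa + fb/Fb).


f_a = P / A = 260000.0 / 2705 = 96.1183 MPa
f_b = M / S = 60000000.0 / 159000.0 = 377.3585 MPa
Ratio = f_a / Fa + f_b / Fb
= 96.1183 / 226 + 377.3585 / 189
= 2.4219 (dimensionless)

2.4219 (dimensionless)


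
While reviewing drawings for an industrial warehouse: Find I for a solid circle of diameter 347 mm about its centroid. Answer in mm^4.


r = d / 2 = 347 / 2 = 173.5 mm
I = pi * r^4 / 4 = pi * 173.5^4 / 4
= 711684976.18 mm^4

711684976.18 mm^4


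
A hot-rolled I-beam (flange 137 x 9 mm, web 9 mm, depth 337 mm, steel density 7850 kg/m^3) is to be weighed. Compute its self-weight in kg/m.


A_flanges = 2 * 137 * 9 = 2466 mm^2
A_web = (337 - 2 * 9) * 9 = 2871 mm^2
A_total = 2466 + 2871 = 5337 mm^2 = 0.005337 m^2
Weight = rho * A = 7850 * 0.005337 = 41.8954 kg/m

41.8954 kg/m


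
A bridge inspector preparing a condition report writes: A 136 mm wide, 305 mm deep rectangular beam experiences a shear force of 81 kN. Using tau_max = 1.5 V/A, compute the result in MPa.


A = b * h = 136 * 305 = 41480 mm^2
V = 81 kN = 81000.0 N
tau_max = 1.5 * V / A = 1.5 * 81000.0 / 41480
= 2.9291 MPa

2.9291 MPa


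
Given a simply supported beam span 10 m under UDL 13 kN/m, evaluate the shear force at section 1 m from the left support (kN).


R_A = w * L / 2 = 13 * 10 / 2 = 65.0 kN
V(x) = R_A - w * x = 65.0 - 13 * 1
= 52.0 kN

52.0 kN


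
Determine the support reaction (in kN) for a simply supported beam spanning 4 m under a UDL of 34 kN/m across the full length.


Total load = w * L = 34 * 4 = 136 kN
By symmetry, each reaction R = total / 2 = 136 / 2 = 68.0 kN

68.0 kN


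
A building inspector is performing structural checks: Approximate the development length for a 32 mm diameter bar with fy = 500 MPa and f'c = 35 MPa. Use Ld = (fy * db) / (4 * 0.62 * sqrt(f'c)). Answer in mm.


Ld = (fy * db) / (4 * 0.62 * sqrt(f'c))
= (500 * 32) / (4 * 0.62 * sqrt(35))
= 16000 / 14.6719
= 1090.52 mm

1090.52 mm


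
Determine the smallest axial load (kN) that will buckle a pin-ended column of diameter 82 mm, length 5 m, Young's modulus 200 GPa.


I = pi * d^4 / 64 = 2219347.5 mm^4
L = 5000.0 mm
P_cr = pi^2 * E * I / L^2
= 9.8696 * 200000.0 * 2219347.5 / 5000.0^2
= 175232.65 N = 175.2327 kN

175.2327 kN


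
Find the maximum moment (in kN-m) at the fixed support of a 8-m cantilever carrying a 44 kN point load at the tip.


For a cantilever with a point load at the free end:
M_max = P * L = 44 * 8 = 352 kN-m

352 kN-m


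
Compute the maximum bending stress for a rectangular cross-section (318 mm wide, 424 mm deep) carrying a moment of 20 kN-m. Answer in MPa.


I = b * h^3 / 12 = 318 * 424^3 / 12 = 2019963136.0 mm^4
y = h / 2 = 424 / 2 = 212.0 mm
M = 20 kN-m = 20000000.0 N-mm
sigma = M * y / I = 20000000.0 * 212.0 / 2019963136.0
= 2.1 MPa

2.1 MPa


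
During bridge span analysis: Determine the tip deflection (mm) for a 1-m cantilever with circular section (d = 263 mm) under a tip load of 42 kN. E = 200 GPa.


I = pi * d^4 / 64 = pi * 263^4 / 64 = 234851258.98 mm^4
L = 1000.0 mm, P = 42000.0 N, E = 200000.0 MPa
delta = P * L^3 / (3 * E * I)
= 42000.0 * 1000.0^3 / (3 * 200000.0 * 234851258.98)
= 0.2981 mm

0.2981 mm


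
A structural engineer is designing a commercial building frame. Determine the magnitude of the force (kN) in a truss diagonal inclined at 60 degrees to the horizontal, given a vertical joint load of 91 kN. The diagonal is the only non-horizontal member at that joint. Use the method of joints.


At the joint, only the diagonal has a vertical component, so vertical equilibrium gives:
F * sin(60) = 91
F = 91 / sin(60)
= 91 / 0.866025
= 105.08 kN

105.08 kN


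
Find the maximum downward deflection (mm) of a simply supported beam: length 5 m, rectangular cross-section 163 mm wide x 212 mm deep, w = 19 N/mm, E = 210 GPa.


I = 163 * 212^3 / 12 = 129423738.67 mm^4
L = 5000.0 mm, w = 19 N/mm, E = 210000.0 MPa
delta = 5 * w * L^4 / (384 * E * I)
= 5 * 19 * 5000.0^4 / (384 * 210000.0 * 129423738.67)
= 5.689 mm

5.689 mm


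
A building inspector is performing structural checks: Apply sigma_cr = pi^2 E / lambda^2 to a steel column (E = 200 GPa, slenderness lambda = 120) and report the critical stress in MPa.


sigma_cr = pi^2 * E / lambda^2
= 9.8696 * 200000.0 / 120^2
= 9.8696 * 200000.0 / 14400
= 137.0778 MPa

137.0778 MPa


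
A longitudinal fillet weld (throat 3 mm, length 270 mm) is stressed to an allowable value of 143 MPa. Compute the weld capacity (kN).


Strength = throat * length * allowable stress
= 3 * 270 * 143 N
= 115830 N
= 115.83 kN

115.83 kN


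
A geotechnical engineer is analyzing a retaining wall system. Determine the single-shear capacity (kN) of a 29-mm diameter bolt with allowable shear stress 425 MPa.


A = pi * d^2 / 4 = pi * 29^2 / 4 = 660.5199 mm^2
V = f_v * A / 1000 = 425 * 660.5199 / 1000
= 280.7209 kN

280.7209 kN


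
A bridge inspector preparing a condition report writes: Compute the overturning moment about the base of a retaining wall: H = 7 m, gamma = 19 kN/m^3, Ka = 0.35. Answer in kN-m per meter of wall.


Pa = 0.5 * Ka * gamma * H^2
= 0.5 * 0.35 * 19 * 7^2
= 162.925 kN/m
Arm = H / 3 = 7 / 3 = 2.3333 m
Mo = Pa * arm = Pa * H / 3 = 162.925 * 7 / 3 = 380.1583 kN-m/m

380.1583 kN-m/m


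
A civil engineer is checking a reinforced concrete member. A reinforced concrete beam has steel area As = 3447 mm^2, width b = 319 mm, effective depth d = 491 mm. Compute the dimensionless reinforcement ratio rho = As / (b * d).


rho = As / (b * d)
= 3447 / (319 * 491)
= 3447 / 156629
= 0.022007 (dimensionless)

0.022007 (dimensionless)


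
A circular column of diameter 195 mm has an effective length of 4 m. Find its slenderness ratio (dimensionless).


Radius of gyration r = d / 4 = 195 / 4 = 48.75 mm
L_eff = 4000.0 mm
Slenderness ratio = L / r = 4000.0 / 48.75 = 82.05 (dimensionless)

82.05 (dimensionless)


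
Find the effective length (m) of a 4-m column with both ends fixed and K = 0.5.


L_eff = K * L
= 0.5 * 4
= 2.0 m

2.0 m


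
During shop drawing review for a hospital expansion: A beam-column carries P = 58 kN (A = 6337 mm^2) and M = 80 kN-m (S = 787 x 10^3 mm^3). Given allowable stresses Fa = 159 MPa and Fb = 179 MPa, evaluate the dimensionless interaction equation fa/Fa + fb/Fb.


f_a = P / A = 58000.0 / 6337 = 9.1526 MPa
f_b = M / S = 80000000.0 / 787000.0 = 101.6518 MPa
Ratio = f_a / Fa + f_b / Fb
= 9.1526 / 159 + 101.6518 / 179
= 0.6255 (dimensionless)

0.6255 (dimensionless)


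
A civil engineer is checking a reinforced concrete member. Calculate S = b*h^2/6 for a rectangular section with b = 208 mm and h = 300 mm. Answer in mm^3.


S = b * h^2 / 6
= 208 * 300^2 / 6
= 208 * 90000 / 6
= 3120000.0 mm^3

3120000.0 mm^3


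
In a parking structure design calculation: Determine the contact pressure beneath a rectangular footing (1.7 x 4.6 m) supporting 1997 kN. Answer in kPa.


A = 1.7 * 4.6 = 7.82 m^2
q = P / A = 1997 / 7.82
= 255.3708 kPa

255.3708 kPa


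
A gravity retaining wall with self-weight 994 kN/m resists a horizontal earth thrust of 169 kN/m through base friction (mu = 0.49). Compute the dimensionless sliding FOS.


Resisting force = mu * W = 0.49 * 994 = 487.06 kN/m
FOS = Resisting / Driving = 487.06 / 169
= 2.882 (dimensionless)

2.882 (dimensionless)


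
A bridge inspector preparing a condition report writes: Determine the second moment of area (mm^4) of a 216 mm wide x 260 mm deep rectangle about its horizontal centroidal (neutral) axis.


I = b * h^3 / 12
= 216 * 260^3 / 12
= 216 * 17576000 / 12
= 316368000.0 mm^4

316368000.0 mm^4


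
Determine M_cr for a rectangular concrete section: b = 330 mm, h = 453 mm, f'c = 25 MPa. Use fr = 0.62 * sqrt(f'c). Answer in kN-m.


fr = 0.62 * sqrt(25) = 0.62 * 5.0 = 3.1 MPa
I = 330 * 453^3 / 12 = 2556391117.5 mm^4
y_t = 226.5 mm
M_cr = fr * I / y_t = 3.1 * 2556391117.5 / 226.5 N-mm
= 34.9881 kN-m

34.9881 kN-m


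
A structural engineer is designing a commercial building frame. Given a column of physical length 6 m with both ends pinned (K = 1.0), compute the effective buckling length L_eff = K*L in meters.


L_eff = K * L
= 1.0 * 6
= 6.0 m

6.0 m


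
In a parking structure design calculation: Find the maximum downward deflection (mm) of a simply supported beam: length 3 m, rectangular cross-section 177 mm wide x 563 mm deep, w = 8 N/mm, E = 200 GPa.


I = 177 * 563^3 / 12 = 2632189818.25 mm^4
L = 3000.0 mm, w = 8 N/mm, E = 200000.0 MPa
delta = 5 * w * L^4 / (384 * E * I)
= 5 * 8 * 3000.0^4 / (384 * 200000.0 * 2632189818.25)
= 0.016 mm

0.016 mm


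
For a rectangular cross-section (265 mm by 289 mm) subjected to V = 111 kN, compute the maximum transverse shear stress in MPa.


A = b * h = 265 * 289 = 76585 mm^2
V = 111 kN = 111000.0 N
tau_max = 1.5 * V / A = 1.5 * 111000.0 / 76585
= 2.1741 MPa

2.1741 MPa


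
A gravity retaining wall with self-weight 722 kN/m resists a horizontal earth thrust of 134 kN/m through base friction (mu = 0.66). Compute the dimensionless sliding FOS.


Resisting force = mu * W = 0.66 * 722 = 476.52 kN/m
FOS = Resisting / Driving = 476.52 / 134
= 3.5561 (dimensionless)

3.5561 (dimensionless)


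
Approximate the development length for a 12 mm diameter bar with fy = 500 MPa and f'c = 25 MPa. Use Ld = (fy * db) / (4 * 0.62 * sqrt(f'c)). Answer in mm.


Ld = (fy * db) / (4 * 0.62 * sqrt(f'c))
= (500 * 12) / (4 * 0.62 * sqrt(25))
= 6000 / 12.4
= 483.87 mm

483.87 mm


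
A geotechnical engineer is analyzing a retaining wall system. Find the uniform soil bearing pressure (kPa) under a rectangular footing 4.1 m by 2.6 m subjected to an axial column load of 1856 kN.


A = 4.1 * 2.6 = 10.66 m^2
q = P / A = 1856 / 10.66
= 174.1088 kPa

174.1088 kPa


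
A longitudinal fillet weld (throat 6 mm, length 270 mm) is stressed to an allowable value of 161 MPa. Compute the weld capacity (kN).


Strength = throat * length * allowable stress
= 6 * 270 * 161 N
= 260820 N
= 260.82 kN

260.82 kN


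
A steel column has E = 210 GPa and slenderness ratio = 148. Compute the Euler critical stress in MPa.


sigma_cr = pi^2 * E / lambda^2
= 9.8696 * 210000.0 / 148^2
= 9.8696 * 210000.0 / 21904
= 94.6228 MPa

94.6228 MPa


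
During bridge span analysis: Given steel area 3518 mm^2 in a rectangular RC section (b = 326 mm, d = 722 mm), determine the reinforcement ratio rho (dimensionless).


rho = As / (b * d)
= 3518 / (326 * 722)
= 3518 / 235372
= 0.014947 (dimensionless)

0.014947 (dimensionless)


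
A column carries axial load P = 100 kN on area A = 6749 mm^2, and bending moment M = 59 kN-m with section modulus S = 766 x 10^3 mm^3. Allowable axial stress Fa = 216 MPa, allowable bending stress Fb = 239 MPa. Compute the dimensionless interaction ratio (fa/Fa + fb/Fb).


f_a = P / A = 100000.0 / 6749 = 14.817 MPa
f_b = M / S = 59000000.0 / 766000.0 = 77.0235 MPa
Ratio = f_a / Fa + f_b / Fb
= 14.817 / 216 + 77.0235 / 239
= 0.3909 (dimensionless)

0.3909 (dimensionless)


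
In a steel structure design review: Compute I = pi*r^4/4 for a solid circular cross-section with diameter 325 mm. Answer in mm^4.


r = d / 2 = 325 / 2 = 162.5 mm
I = pi * r^4 / 4 = pi * 162.5^4 / 4
= 547650316.04 mm^4

547650316.04 mm^4


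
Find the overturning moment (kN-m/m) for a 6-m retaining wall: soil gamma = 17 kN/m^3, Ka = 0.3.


Pa = 0.5 * Ka * gamma * H^2
= 0.5 * 0.3 * 17 * 6^2
= 91.8 kN/m
Arm = H / 3 = 6 / 3 = 2.0 m
Mo = Pa * arm = Pa * H / 3 = 91.8 * 6 / 3 = 183.6 kN-m/m

183.6 kN-m/m


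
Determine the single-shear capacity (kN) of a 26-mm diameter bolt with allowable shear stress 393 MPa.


A = pi * d^2 / 4 = pi * 26^2 / 4 = 530.9292 mm^2
V = f_v * A / 1000 = 393 * 530.9292 / 1000
= 208.6552 kN

208.6552 kN


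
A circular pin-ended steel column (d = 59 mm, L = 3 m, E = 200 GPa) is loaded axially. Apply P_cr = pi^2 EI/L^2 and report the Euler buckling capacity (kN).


I = pi * d^4 / 64 = 594809.57 mm^4
L = 3000.0 mm
P_cr = pi^2 * E * I / L^2
= 9.8696 * 200000.0 * 594809.57 / 3000.0^2
= 130456.34 N = 130.4563 kN

130.4563 kN


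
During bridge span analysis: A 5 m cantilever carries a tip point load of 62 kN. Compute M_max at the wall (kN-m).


For a cantilever with a point load at the free end:
M_max = P * L = 62 * 5 = 310 kN-m

310 kN-m


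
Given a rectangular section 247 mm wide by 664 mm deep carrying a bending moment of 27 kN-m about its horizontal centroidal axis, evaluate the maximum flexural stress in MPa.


I = b * h^3 / 12 = 247 * 664^3 / 12 = 6025872597.33 mm^4
y = h / 2 = 664 / 2 = 332.0 mm
M = 27 kN-m = 27000000.0 N-mm
sigma = M * y / I = 27000000.0 * 332.0 / 6025872597.33
= 1.49 MPa

1.49 MPa


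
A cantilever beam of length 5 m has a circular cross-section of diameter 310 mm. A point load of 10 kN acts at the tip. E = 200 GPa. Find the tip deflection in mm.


I = pi * d^4 / 64 = pi * 310^4 / 64 = 453332310.79 mm^4
L = 5000.0 mm, P = 10000.0 N, E = 200000.0 MPa
delta = P * L^3 / (3 * E * I)
= 10000.0 * 5000.0^3 / (3 * 200000.0 * 453332310.79)
= 4.5956 mm

4.5956 mm


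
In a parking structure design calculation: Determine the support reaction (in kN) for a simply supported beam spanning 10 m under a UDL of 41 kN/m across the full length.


Total load = w * L = 41 * 10 = 410 kN
By symmetry, each reaction R = total / 2 = 410 / 2 = 205.0 kN

205.0 kN


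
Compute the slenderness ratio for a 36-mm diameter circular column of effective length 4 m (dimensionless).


Radius of gyration r = d / 4 = 36 / 4 = 9.0 mm
L_eff = 4000.0 mm
Slenderness ratio = L / r = 4000.0 / 9.0 = 444.44 (dimensionless)

444.44 (dimensionless)


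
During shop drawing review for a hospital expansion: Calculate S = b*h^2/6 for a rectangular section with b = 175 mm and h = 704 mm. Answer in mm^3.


S = b * h^2 / 6
= 175 * 704^2 / 6
= 175 * 495616 / 6
= 14455466.67 mm^3

14455466.67 mm^3


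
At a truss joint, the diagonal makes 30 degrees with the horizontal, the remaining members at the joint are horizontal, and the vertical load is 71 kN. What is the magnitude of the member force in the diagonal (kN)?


At the joint, only the diagonal has a vertical component, so vertical equilibrium gives:
F * sin(30) = 71
F = 71 / sin(30)
= 71 / 0.5
= 142.0 kN

142.0 kN


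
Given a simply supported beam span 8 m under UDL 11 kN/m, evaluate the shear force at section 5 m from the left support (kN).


R_A = w * L / 2 = 11 * 8 / 2 = 44.0 kN
V(x) = R_A - w * x = 44.0 - 11 * 5
= -11.0 kN

-11.0 kN


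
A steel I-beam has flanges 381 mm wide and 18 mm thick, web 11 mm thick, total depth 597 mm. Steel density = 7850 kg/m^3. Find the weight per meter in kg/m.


A_flanges = 2 * 381 * 18 = 13716 mm^2
A_web = (597 - 2 * 18) * 11 = 6171 mm^2
A_total = 13716 + 6171 = 19887 mm^2 = 0.019887 m^2
Weight = rho * A = 7850 * 0.019887 = 156.113 kg/m

156.113 kg/m


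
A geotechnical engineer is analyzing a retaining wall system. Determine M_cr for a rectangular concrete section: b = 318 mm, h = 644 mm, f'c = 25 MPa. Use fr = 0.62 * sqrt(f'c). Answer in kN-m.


fr = 0.62 * sqrt(25) = 0.62 * 5.0 = 3.1 MPa
I = 318 * 644^3 / 12 = 7077884576.0 mm^4
y_t = 322.0 mm
M_cr = fr * I / y_t = 3.1 * 7077884576.0 / 322.0 N-mm
= 68.1411 kN-m

68.1411 kN-m


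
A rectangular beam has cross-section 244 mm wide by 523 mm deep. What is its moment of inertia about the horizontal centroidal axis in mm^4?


I = b * h^3 / 12
= 244 * 523^3 / 12
= 244 * 143055667 / 12
= 2908798562.33 mm^4

2908798562.33 mm^4


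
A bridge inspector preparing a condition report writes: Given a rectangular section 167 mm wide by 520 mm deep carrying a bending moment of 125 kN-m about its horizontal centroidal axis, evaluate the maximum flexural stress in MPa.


I = b * h^3 / 12 = 167 * 520^3 / 12 = 1956794666.67 mm^4
y = h / 2 = 520 / 2 = 260.0 mm
M = 125 kN-m = 125000000.0 N-mm
sigma = M * y / I = 125000000.0 * 260.0 / 1956794666.67
= 16.61 MPa

16.61 MPa


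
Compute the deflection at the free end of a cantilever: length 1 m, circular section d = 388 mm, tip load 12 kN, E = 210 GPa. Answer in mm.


I = pi * d^4 / 64 = pi * 388^4 / 64 = 1112491755.27 mm^4
L = 1000.0 mm, P = 12000.0 N, E = 210000.0 MPa
delta = P * L^3 / (3 * E * I)
= 12000.0 * 1000.0^3 / (3 * 210000.0 * 1112491755.27)
= 0.0171 mm

0.0171 mm


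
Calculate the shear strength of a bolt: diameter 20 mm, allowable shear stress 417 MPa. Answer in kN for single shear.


A = pi * d^2 / 4 = pi * 20^2 / 4 = 314.1593 mm^2
V = f_v * A / 1000 = 417 * 314.1593 / 1000
= 131.0044 kN

131.0044 kN


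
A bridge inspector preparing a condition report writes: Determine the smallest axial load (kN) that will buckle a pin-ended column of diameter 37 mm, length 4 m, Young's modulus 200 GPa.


I = pi * d^4 / 64 = 91997.66 mm^4
L = 4000.0 mm
P_cr = pi^2 * E * I / L^2
= 9.8696 * 200000.0 * 91997.66 / 4000.0^2
= 11349.76 N = 11.3498 kN

11.3498 kN


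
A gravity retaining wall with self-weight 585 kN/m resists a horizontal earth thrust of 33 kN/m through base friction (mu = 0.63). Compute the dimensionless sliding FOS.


Resisting force = mu * W = 0.63 * 585 = 368.55 kN/m
FOS = Resisting / Driving = 368.55 / 33
= 11.1682 (dimensionless)

11.1682 (dimensionless)


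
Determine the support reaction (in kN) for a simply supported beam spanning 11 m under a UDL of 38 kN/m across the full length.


Total load = w * L = 38 * 11 = 418 kN
By symmetry, each reaction R = total / 2 = 418 / 2 = 209.0 kN

209.0 kN


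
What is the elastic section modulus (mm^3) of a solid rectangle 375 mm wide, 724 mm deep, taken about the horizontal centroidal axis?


S = b * h^2 / 6
= 375 * 724^2 / 6
= 375 * 524176 / 6
= 32761000.0 mm^3

32761000.0 mm^3


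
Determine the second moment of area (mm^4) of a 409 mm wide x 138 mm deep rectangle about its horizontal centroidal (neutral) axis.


I = b * h^3 / 12
= 409 * 138^3 / 12
= 409 * 2628072 / 12
= 89573454.0 mm^4

89573454.0 mm^4


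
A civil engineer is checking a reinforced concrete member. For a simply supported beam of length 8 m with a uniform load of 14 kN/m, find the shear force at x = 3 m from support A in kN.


R_A = w * L / 2 = 14 * 8 / 2 = 56.0 kN
V(x) = R_A - w * x = 56.0 - 14 * 3
= 14.0 kN

14.0 kN


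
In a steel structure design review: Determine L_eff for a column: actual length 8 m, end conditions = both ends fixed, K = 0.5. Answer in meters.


L_eff = K * L
= 0.5 * 8
= 4.0 m

4.0 m


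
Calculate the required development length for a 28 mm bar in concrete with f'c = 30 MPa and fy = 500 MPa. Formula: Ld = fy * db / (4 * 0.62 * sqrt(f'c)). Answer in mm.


Ld = (fy * db) / (4 * 0.62 * sqrt(f'c))
= (500 * 28) / (4 * 0.62 * sqrt(30))
= 14000 / 13.5835
= 1030.66 mm

1030.66 mm


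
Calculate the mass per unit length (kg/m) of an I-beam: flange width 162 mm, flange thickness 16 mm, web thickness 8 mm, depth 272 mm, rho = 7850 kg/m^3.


A_flanges = 2 * 162 * 16 = 5184 mm^2
A_web = (272 - 2 * 16) * 8 = 1920 mm^2
A_total = 5184 + 1920 = 7104 mm^2 = 0.007104 m^2
Weight = rho * A = 7850 * 0.007104 = 55.7664 kg/m

55.7664 kg/m


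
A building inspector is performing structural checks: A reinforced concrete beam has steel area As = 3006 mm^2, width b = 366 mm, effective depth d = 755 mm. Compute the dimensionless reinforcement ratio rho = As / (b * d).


rho = As / (b * d)
= 3006 / (366 * 755)
= 3006 / 276330
= 0.010878 (dimensionless)

0.010878 (dimensionless)


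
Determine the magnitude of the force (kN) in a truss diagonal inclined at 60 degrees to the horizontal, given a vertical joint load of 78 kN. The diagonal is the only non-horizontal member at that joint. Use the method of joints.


At the joint, only the diagonal has a vertical component, so vertical equilibrium gives:
F * sin(60) = 78
F = 78 / sin(60)
= 78 / 0.866025
= 90.07 kN

90.07 kN


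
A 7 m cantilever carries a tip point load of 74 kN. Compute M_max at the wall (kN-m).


For a cantilever with a point load at the free end:
M_max = P * L = 74 * 7 = 518 kN-m

518 kN-m


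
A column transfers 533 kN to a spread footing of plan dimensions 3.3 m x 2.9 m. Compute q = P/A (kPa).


A = 3.3 * 2.9 = 9.57 m^2
q = P / A = 533 / 9.57
= 55.6949 kPa

55.6949 kPa


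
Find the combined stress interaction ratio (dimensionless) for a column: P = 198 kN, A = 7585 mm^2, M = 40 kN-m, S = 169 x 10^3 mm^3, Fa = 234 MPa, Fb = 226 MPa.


f_a = P / A = 198000.0 / 7585 = 26.1042 MPa
f_b = M / S = 40000000.0 / 169000.0 = 236.6864 MPa
Ratio = f_a / Fa + f_b / Fb
= 26.1042 / 234 + 236.6864 / 226
= 1.1588 (dimensionless)

1.1588 (dimensionless)


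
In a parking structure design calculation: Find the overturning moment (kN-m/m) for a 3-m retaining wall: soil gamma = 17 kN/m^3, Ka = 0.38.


Pa = 0.5 * Ka * gamma * H^2
= 0.5 * 0.38 * 17 * 3^2
= 29.07 kN/m
Arm = H / 3 = 3 / 3 = 1.0 m
Mo = Pa * arm = Pa * H / 3 = 29.07 * 3 / 3 = 29.07 kN-m/m

29.07 kN-m/m


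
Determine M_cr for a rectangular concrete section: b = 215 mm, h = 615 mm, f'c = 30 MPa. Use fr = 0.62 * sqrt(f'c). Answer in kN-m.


fr = 0.62 * sqrt(30) = 0.62 * 5.4772 = 3.3959 MPa
I = 215 * 615^3 / 12 = 4167566718.75 mm^4
y_t = 307.5 mm
M_cr = fr * I / y_t = 3.3959 * 4167566718.75 / 307.5 N-mm
= 46.0246 kN-m

46.0246 kN-m


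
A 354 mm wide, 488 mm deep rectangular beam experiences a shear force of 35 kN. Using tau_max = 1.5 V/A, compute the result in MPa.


A = b * h = 354 * 488 = 172752 mm^2
V = 35 kN = 35000.0 N
tau_max = 1.5 * V / A = 1.5 * 35000.0 / 172752
= 0.3039 MPa

0.3039 MPa


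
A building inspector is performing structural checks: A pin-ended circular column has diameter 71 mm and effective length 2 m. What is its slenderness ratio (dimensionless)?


Radius of gyration r = d / 4 = 71 / 4 = 17.75 mm
L_eff = 2000.0 mm
Slenderness ratio = L / r = 2000.0 / 17.75 = 112.68 (dimensionless)

112.68 (dimensionless)


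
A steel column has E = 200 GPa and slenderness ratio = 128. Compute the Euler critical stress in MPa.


sigma_cr = pi^2 * E / lambda^2
= 9.8696 * 200000.0 / 128^2
= 9.8696 * 200000.0 / 16384
= 120.4786 MPa

120.4786 MPa


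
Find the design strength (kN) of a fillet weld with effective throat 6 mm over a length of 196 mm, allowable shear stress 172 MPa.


Strength = throat * length * allowable stress
= 6 * 196 * 172 N
= 202272 N
= 202.27 kN

202.27 kN


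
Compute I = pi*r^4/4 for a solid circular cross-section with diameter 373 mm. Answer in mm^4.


r = d / 2 = 373 / 2 = 186.5 mm
I = pi * r^4 / 4 = pi * 186.5^4 / 4
= 950178558.36 mm^4

950178558.36 mm^4


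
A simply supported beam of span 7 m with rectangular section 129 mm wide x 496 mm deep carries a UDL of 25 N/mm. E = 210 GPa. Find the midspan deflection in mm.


I = 129 * 496^3 / 12 = 1311757312.0 mm^4
L = 7000.0 mm, w = 25 N/mm, E = 210000.0 MPa
delta = 5 * w * L^4 / (384 * E * I)
= 5 * 25 * 7000.0^4 / (384 * 210000.0 * 1311757312.0)
= 2.8373 mm

2.8373 mm


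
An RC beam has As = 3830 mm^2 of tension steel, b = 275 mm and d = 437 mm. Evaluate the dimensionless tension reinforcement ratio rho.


rho = As / (b * d)
= 3830 / (275 * 437)
= 3830 / 120175
= 0.03187 (dimensionless)

0.03187 (dimensionless)


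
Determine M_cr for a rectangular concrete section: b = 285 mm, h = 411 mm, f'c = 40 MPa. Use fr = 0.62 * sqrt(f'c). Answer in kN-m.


fr = 0.62 * sqrt(40) = 0.62 * 6.3246 = 3.9212 MPa
I = 285 * 411^3 / 12 = 1648880111.25 mm^4
y_t = 205.5 mm
M_cr = fr * I / y_t = 3.9212 * 1648880111.25 / 205.5 N-mm
= 31.4629 kN-m

31.4629 kN-m


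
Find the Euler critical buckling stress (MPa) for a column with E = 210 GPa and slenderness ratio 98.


sigma_cr = pi^2 * E / lambda^2
= 9.8696 * 210000.0 / 98^2
= 9.8696 * 210000.0 / 9604
= 215.8077 MPa

215.8077 MPa


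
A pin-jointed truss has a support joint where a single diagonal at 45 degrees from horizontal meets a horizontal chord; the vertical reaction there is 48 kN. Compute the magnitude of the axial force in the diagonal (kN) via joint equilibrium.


At the joint, only the diagonal has a vertical component, so vertical equilibrium gives:
F * sin(45) = 48
F = 48 / sin(45)
= 48 / 0.707107
= 67.88 kN

67.88 kN


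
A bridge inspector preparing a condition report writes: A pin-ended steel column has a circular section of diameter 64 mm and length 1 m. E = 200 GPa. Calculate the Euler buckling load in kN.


I = pi * d^4 / 64 = 823549.66 mm^4
L = 1000.0 mm
P_cr = pi^2 * E * I / L^2
= 9.8696 * 200000.0 * 823549.66 / 1000.0^2
= 1625621.88 N = 1625.6219 kN

1625.6219 kN


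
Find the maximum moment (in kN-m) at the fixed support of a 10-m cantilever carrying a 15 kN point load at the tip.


For a cantilever with a point load at the free end:
M_max = P * L = 15 * 10 = 150 kN-m

150 kN-m


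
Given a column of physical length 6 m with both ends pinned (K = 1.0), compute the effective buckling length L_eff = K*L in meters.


L_eff = K * L
= 1.0 * 6
= 6.0 m

6.0 m


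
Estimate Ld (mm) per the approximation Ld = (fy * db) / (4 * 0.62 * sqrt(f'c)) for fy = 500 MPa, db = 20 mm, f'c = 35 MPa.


Ld = (fy * db) / (4 * 0.62 * sqrt(f'c))
= (500 * 20) / (4 * 0.62 * sqrt(35))
= 10000 / 14.6719
= 681.58 mm

681.58 mm


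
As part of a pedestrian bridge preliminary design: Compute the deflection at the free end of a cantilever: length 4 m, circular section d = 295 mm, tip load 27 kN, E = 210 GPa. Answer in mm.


I = pi * d^4 / 64 = pi * 295^4 / 64 = 371755979.48 mm^4
L = 4000.0 mm, P = 27000.0 N, E = 210000.0 MPa
delta = P * L^3 / (3 * E * I)
= 27000.0 * 4000.0^3 / (3 * 210000.0 * 371755979.48)
= 7.3781 mm

7.3781 mm


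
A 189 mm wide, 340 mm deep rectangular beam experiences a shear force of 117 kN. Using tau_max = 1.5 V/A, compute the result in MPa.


A = b * h = 189 * 340 = 64260 mm^2
V = 117 kN = 117000.0 N
tau_max = 1.5 * V / A = 1.5 * 117000.0 / 64260
= 2.7311 MPa

2.7311 MPa


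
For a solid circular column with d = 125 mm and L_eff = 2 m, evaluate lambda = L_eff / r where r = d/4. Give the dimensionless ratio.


Radius of gyration r = d / 4 = 125 / 4 = 31.25 mm
L_eff = 2000.0 mm
Slenderness ratio = L / r = 2000.0 / 31.25 = 64.0 (dimensionless)

64.0 (dimensionless)


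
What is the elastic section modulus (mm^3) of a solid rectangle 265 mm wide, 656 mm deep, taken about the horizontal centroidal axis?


S = b * h^2 / 6
= 265 * 656^2 / 6
= 265 * 430336 / 6
= 19006506.67 mm^3

19006506.67 mm^3


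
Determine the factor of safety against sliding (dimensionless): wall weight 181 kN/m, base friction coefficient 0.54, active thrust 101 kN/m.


Resisting force = mu * W = 0.54 * 181 = 97.74 kN/m
FOS = Resisting / Driving = 97.74 / 101
= 0.9677 (dimensionless)

0.9677 (dimensionless)


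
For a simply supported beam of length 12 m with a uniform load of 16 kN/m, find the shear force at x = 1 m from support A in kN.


R_A = w * L / 2 = 16 * 12 / 2 = 96.0 kN
V(x) = R_A - w * x = 96.0 - 16 * 1
= 80.0 kN

80.0 kN


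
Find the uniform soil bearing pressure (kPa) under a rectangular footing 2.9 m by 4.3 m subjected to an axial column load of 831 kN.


A = 2.9 * 4.3 = 12.47 m^2
q = P / A = 831 / 12.47
= 66.6399 kPa

66.6399 kPa


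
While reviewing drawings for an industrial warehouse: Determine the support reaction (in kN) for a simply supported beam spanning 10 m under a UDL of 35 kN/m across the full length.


Total load = w * L = 35 * 10 = 350 kN
By symmetry, each reaction R = total / 2 = 350 / 2 = 175.0 kN

175.0 kN


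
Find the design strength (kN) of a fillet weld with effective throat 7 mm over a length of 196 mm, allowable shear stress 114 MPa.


Strength = throat * length * allowable stress
= 7 * 196 * 114 N
= 156408 N
= 156.41 kN

156.41 kN


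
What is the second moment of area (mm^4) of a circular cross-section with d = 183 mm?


r = d / 2 = 183 / 2 = 91.5 mm
I = pi * r^4 / 4 = pi * 91.5^4 / 4
= 55052146.59 mm^4

55052146.59 mm^4


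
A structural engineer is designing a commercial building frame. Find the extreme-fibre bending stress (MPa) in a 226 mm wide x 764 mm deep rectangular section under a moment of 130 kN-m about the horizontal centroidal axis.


I = b * h^3 / 12 = 226 * 764^3 / 12 = 8398607178.67 mm^4
y = h / 2 = 764 / 2 = 382.0 mm
M = 130 kN-m = 130000000.0 N-mm
sigma = M * y / I = 130000000.0 * 382.0 / 8398607178.67
= 5.91 MPa

5.91 MPa


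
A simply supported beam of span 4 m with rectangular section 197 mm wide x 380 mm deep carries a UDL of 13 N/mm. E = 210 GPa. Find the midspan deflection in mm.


I = 197 * 380^3 / 12 = 900815333.33 mm^4
L = 4000.0 mm, w = 13 N/mm, E = 210000.0 MPa
delta = 5 * w * L^4 / (384 * E * I)
= 5 * 13 * 4000.0^4 / (384 * 210000.0 * 900815333.33)
= 0.2291 mm

0.2291 mm


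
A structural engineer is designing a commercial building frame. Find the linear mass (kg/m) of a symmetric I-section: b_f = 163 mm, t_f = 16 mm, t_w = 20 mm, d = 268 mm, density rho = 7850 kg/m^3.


A_flanges = 2 * 163 * 16 = 5216 mm^2
A_web = (268 - 2 * 16) * 20 = 4720 mm^2
A_total = 5216 + 4720 = 9936 mm^2 = 0.009936 m^2
Weight = rho * A = 7850 * 0.009936 = 77.9976 kg/m

77.9976 kg/m


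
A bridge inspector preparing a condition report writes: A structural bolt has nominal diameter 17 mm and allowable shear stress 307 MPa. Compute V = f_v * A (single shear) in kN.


A = pi * d^2 / 4 = pi * 17^2 / 4 = 226.9801 mm^2
V = f_v * A / 1000 = 307 * 226.9801 / 1000
= 69.6829 kN

69.6829 kN


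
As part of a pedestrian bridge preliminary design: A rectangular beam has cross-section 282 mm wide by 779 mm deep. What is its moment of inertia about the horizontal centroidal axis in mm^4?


I = b * h^3 / 12
= 282 * 779^3 / 12
= 282 * 472729139 / 12
= 11109134766.5 mm^4

11109134766.5 mm^4


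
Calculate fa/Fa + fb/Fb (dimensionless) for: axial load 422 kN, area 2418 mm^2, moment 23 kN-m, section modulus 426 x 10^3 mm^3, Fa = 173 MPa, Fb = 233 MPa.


f_a = P / A = 422000.0 / 2418 = 174.5244 MPa
f_b = M / S = 23000000.0 / 426000.0 = 53.9906 MPa
Ratio = f_a / Fa + f_b / Fb
= 174.5244 / 173 + 53.9906 / 233
= 1.2405 (dimensionless)

1.2405 (dimensionless)


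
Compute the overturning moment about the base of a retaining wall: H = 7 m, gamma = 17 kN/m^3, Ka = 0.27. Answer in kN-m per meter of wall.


Pa = 0.5 * Ka * gamma * H^2
= 0.5 * 0.27 * 17 * 7^2
= 112.455 kN/m
Arm = H / 3 = 7 / 3 = 2.3333 m
Mo = Pa * arm = Pa * H / 3 = 112.455 * 7 / 3 = 262.395 kN-m/m

262.395 kN-m/m


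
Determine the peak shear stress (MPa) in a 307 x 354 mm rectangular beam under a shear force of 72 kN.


A = b * h = 307 * 354 = 108678 mm^2
V = 72 kN = 72000.0 N
tau_max = 1.5 * V / A = 1.5 * 72000.0 / 108678
= 0.9938 MPa

0.9938 MPa


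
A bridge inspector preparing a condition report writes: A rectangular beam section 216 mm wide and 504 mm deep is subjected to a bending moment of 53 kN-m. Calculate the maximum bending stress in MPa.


I = b * h^3 / 12 = 216 * 504^3 / 12 = 2304433152.0 mm^4
y = h / 2 = 504 / 2 = 252.0 mm
M = 53 kN-m = 53000000.0 N-mm
sigma = M * y / I = 53000000.0 * 252.0 / 2304433152.0
= 5.8 MPa

5.8 MPa


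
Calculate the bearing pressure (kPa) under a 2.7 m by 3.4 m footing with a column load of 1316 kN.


A = 2.7 * 3.4 = 9.18 m^2
q = P / A = 1316 / 9.18
= 143.3551 kPa

143.3551 kPa


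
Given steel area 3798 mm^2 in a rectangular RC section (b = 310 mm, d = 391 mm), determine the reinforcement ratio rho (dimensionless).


rho = As / (b * d)
= 3798 / (310 * 391)
= 3798 / 121210
= 0.031334 (dimensionless)

0.031334 (dimensionless)


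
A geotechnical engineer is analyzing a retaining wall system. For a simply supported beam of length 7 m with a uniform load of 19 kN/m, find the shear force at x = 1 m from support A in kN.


R_A = w * L / 2 = 19 * 7 / 2 = 66.5 kN
V(x) = R_A - w * x = 66.5 - 19 * 1
= 47.5 kN

47.5 kN


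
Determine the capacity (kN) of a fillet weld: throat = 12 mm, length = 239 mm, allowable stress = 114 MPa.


Strength = throat * length * allowable stress
= 12 * 239 * 114 N
= 326952 N
= 326.95 kN

326.95 kN


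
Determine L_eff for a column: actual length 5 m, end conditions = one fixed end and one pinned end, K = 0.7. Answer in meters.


L_eff = K * L
= 0.7 * 5
= 3.5 m

3.5 m


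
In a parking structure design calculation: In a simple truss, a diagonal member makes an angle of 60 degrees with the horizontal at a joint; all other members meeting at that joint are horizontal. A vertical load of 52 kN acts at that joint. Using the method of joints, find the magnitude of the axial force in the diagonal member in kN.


At the joint, only the diagonal has a vertical component, so vertical equilibrium gives:
F * sin(60) = 52
F = 52 / sin(60)
= 52 / 0.866025
= 60.04 kN

60.04 kN


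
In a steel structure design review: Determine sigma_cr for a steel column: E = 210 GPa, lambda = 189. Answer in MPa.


sigma_cr = pi^2 * E / lambda^2
= 9.8696 * 210000.0 / 189^2
= 9.8696 * 210000.0 / 35721
= 58.0224 MPa

58.0224 MPa


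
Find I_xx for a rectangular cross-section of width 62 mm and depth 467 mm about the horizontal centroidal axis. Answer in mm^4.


I = b * h^3 / 12
= 62 * 467^3 / 12
= 62 * 101847563 / 12
= 526212408.83 mm^4

526212408.83 mm^4


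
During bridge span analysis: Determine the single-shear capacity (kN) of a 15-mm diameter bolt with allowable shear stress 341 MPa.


A = pi * d^2 / 4 = pi * 15^2 / 4 = 176.7146 mm^2
V = f_v * A / 1000 = 341 * 176.7146 / 1000
= 60.2597 kN

60.2597 kN


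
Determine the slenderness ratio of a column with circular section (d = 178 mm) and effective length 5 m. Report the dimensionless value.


Radius of gyration r = d / 4 = 178 / 4 = 44.5 mm
L_eff = 5000.0 mm
Slenderness ratio = L / r = 5000.0 / 44.5 = 112.36 (dimensionless)

112.36 (dimensionless)


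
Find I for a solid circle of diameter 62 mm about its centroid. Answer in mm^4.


r = d / 2 = 62 / 2 = 31.0 mm
I = pi * r^4 / 4 = pi * 31.0^4 / 4
= 725331.7 mm^4

725331.7 mm^4


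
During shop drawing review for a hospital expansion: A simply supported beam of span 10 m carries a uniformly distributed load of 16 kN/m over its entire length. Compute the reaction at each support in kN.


Total load = w * L = 16 * 10 = 160 kN
By symmetry, each reaction R = total / 2 = 160 / 2 = 80.0 kN

80.0 kN
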